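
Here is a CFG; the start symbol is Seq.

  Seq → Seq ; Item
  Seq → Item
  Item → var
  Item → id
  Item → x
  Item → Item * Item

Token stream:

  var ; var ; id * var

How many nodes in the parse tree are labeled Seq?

[Seq [Seq [Seq [Item var]] ; [Item var]] ; [Item [Item id] * [Item var]]]

3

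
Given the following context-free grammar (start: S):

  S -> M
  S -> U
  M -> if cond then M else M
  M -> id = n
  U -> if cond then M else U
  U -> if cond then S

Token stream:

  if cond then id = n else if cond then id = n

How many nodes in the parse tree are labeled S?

2

[S [U if cond then [M id = n] else [U if cond then [S [M id = n]]]]]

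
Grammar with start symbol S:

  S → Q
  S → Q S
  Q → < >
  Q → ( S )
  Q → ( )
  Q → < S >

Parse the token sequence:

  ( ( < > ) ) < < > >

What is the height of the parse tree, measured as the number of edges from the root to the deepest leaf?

6

[S [Q ( [S [Q ( [S [Q < >]] )]] )] [S [Q < [S [Q < >]] >]]]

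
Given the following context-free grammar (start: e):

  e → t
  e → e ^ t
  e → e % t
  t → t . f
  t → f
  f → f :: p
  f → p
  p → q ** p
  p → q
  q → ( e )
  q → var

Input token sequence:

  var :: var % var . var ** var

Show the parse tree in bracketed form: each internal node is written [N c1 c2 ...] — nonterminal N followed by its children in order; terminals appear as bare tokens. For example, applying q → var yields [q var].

e
e % t
t % t
f % t
f :: p % t
p :: p % t
q :: p % t
var :: p % t
var :: q % t
var :: var % t
var :: var % t . f
var :: var % f . f
var :: var % p . f
var :: var % q . f
var :: var % var . f
var :: var % var . p
var :: var % var . q ** p
var :: var % var . var ** p
var :: var % var . var ** q
var :: var % var . var ** var

[e [e [t [f [f [p [q var]]] :: [p [q var]]]]] % [t [t [f [p [q var]]]] . [f [p [q var] ** [p [q var]]]]]]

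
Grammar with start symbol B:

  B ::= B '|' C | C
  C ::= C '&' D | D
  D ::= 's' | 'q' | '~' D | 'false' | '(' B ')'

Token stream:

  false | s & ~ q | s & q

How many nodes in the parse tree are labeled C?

[B [B [B [C [D false]]] | [C [C [D s]] & [D ~ [D q]]]] | [C [C [D s]] & [D q]]]

5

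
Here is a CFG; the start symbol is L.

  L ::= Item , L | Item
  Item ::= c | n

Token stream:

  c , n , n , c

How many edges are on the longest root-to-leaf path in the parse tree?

5

[L [Item c] , [L [Item n] , [L [Item n] , [L [Item c]]]]]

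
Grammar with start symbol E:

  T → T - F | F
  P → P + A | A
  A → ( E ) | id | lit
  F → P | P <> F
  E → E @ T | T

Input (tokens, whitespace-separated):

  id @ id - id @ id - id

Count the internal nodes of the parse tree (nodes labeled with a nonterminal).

[E [E [E [T [F [P [A id]]]]] @ [T [T [F [P [A id]]]] - [F [P [A id]]]]] @ [T [T [F [P [A id]]]] - [F [P [A id]]]]]

23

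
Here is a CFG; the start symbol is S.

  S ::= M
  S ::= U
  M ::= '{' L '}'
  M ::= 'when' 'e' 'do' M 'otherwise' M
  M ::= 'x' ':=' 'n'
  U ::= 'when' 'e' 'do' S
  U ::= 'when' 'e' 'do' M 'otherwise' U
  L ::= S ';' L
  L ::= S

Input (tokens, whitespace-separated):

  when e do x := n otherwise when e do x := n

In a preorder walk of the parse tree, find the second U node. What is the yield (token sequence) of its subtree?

when e do x := n

[S [U when e do [M x := n] otherwise [U when e do [S [M x := n]]]]]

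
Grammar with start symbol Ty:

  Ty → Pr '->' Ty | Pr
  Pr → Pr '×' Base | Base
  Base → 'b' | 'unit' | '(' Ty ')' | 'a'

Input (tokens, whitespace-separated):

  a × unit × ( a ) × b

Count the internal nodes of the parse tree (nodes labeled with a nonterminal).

12

[Ty [Pr [Pr [Pr [Pr [Base a]] × [Base unit]] × [Base ( [Ty [Pr [Base a]]] )]] × [Base b]]]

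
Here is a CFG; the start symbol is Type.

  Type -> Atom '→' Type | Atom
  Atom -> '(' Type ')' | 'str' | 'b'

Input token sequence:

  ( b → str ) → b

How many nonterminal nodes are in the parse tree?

8

[Type [Atom ( [Type [Atom b] → [Type [Atom str]]] )] → [Type [Atom b]]]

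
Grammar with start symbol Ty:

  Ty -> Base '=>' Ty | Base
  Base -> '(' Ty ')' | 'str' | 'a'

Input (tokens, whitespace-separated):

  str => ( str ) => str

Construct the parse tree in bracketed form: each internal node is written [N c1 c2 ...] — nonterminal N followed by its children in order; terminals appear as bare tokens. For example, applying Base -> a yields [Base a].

Ty
Base => Ty
str => Ty
str => Base => Ty
str => ( Ty ) => Ty
str => ( Base ) => Ty
str => ( str ) => Ty
str => ( str ) => Base
str => ( str ) => str

[Ty [Base str] => [Ty [Base ( [Ty [Base str]] )] => [Ty [Base str]]]]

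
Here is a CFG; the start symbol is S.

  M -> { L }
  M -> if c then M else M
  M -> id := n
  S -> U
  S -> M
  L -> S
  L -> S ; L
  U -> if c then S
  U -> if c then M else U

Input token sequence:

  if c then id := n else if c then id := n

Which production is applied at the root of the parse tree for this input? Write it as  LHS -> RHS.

S -> U

[S [U if c then [M id := n] else [U if c then [S [M id := n]]]]]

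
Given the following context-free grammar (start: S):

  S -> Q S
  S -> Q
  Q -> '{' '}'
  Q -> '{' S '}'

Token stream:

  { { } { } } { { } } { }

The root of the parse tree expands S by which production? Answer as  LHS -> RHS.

S -> Q S

[S [Q { [S [Q { }] [S [Q { }]]] }] [S [Q { [S [Q { }]] }] [S [Q { }]]]]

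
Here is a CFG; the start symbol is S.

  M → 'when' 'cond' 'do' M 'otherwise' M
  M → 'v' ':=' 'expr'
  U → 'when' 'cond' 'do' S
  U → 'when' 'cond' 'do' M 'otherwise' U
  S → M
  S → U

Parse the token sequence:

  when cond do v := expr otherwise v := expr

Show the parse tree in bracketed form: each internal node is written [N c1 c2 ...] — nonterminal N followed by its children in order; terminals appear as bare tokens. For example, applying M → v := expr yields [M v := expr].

S
M
when cond do M otherwise M
when cond do v := expr otherwise M
when cond do v := expr otherwise v := expr

[S [M when cond do [M v := expr] otherwise [M v := expr]]]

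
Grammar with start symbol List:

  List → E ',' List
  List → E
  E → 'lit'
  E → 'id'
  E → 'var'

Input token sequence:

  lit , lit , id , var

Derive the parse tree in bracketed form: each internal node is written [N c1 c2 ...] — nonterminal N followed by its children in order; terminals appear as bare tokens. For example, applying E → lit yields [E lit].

List
E , List
lit , List
lit , E , List
lit , lit , List
lit , lit , E , List
lit , lit , id , List
lit , lit , id , E
lit , lit , id , var

[List [E lit] , [List [E lit] , [List [E id] , [List [E var]]]]]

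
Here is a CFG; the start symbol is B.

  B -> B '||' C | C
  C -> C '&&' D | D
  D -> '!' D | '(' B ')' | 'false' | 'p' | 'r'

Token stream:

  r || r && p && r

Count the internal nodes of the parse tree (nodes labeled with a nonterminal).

[B [B [C [D r]]] || [C [C [C [D r]] && [D p]] && [D r]]]

10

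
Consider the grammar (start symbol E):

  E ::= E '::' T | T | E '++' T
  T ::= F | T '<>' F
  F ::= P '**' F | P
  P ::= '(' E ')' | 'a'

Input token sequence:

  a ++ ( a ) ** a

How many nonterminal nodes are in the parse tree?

14

[E [E [T [F [P a]]]] ++ [T [F [P ( [E [T [F [P a]]]] )] ** [F [P a]]]]]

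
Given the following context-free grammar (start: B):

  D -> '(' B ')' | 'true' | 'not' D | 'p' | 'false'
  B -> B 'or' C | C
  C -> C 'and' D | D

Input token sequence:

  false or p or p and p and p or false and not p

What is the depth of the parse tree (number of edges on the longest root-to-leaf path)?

6

[B [B [B [B [C [D false]]] or [C [D p]]] or [C [C [C [D p]] and [D p]] and [D p]]] or [C [C [D false]] and [D not [D p]]]]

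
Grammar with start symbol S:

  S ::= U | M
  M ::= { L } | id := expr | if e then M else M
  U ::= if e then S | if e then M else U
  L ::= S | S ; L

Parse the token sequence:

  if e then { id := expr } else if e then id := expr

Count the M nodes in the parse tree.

[S [U if e then [M { [L [S [M id := expr]]] }] else [U if e then [S [M id := expr]]]]]

3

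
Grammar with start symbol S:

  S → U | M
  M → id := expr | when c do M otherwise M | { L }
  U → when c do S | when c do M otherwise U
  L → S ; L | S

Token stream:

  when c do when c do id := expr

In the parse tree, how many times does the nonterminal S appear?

3

[S [U when c do [S [U when c do [S [M id := expr]]]]]]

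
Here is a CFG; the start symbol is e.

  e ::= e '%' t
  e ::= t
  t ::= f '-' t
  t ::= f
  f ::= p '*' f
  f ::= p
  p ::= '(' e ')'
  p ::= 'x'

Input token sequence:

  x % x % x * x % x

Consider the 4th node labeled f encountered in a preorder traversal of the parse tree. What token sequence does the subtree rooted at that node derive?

x

[e [e [e [e [t [f [p x]]]] % [t [f [p x]]]] % [t [f [p x] * [f [p x]]]]] % [t [f [p x]]]]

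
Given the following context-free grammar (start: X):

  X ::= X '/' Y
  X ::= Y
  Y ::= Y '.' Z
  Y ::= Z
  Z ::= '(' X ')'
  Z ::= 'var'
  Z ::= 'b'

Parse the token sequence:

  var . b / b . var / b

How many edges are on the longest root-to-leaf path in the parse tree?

[X [X [X [Y [Y [Z var]] . [Z b]]] / [Y [Y [Z b]] . [Z var]]] / [Y [Z b]]]

6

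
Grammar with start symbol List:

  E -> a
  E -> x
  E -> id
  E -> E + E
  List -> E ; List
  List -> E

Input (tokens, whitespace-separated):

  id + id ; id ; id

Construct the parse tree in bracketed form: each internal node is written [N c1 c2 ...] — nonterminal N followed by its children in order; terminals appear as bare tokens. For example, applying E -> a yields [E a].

[List [E [E id] + [E id]] ; [List [E id] ; [List [E id]]]]

List
E ; List
E + E ; List
id + E ; List
id + id ; List
id + id ; E ; List
id + id ; id ; List
id + id ; id ; E
id + id ; id ; id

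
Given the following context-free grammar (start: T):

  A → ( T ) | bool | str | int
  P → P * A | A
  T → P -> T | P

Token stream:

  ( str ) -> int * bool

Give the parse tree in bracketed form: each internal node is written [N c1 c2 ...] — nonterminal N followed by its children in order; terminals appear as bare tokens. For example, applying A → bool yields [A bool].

T
P -> T
A -> T
( T ) -> T
( P ) -> T
( A ) -> T
( str ) -> T
( str ) -> P
( str ) -> P * A
( str ) -> A * A
( str ) -> int * A
( str ) -> int * bool

[T [P [A ( [T [P [A str]]] )]] -> [T [P [P [A int]] * [A bool]]]]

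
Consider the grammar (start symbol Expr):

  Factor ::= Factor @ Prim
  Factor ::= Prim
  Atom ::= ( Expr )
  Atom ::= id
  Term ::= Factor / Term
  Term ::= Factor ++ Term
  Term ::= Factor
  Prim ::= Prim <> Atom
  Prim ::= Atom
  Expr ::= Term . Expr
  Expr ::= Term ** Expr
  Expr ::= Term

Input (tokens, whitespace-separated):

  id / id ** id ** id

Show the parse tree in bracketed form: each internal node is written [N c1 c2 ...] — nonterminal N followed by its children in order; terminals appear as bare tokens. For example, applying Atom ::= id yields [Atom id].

Expr
Term ** Expr
Factor / Term ** Expr
Prim / Term ** Expr
Atom / Term ** Expr
id / Term ** Expr
id / Factor ** Expr
id / Prim ** Expr
id / Atom ** Expr
id / id ** Expr
id / id ** Term ** Expr
id / id ** Factor ** Expr
id / id ** Prim ** Expr
id / id ** Atom ** Expr
id / id ** id ** Expr
id / id ** id ** Term
id / id ** id ** Factor
id / id ** id ** Prim
id / id ** id ** Atom
id / id ** id ** id

[Expr [Term [Factor [Prim [Atom id]]] / [Term [Factor [Prim [Atom id]]]]] ** [Expr [Term [Factor [Prim [Atom id]]]] ** [Expr [Term [Factor [Prim [Atom id]]]]]]]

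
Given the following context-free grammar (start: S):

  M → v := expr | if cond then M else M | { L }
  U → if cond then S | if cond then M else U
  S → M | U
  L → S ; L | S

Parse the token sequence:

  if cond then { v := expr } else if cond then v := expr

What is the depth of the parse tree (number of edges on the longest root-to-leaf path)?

6

[S [U if cond then [M { [L [S [M v := expr]]] }] else [U if cond then [S [M v := expr]]]]]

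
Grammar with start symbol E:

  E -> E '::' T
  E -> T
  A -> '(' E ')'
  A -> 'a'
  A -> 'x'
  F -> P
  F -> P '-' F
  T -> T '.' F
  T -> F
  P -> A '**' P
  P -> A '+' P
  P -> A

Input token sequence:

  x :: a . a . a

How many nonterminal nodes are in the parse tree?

[E [E [T [F [P [A x]]]]] :: [T [T [T [F [P [A a]]]] . [F [P [A a]]]] . [F [P [A a]]]]]

18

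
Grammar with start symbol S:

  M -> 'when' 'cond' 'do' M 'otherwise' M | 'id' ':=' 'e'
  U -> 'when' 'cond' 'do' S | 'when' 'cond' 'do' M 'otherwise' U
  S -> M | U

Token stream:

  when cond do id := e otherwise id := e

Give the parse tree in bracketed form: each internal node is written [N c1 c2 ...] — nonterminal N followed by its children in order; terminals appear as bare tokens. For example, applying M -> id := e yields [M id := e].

[S [M when cond do [M id := e] otherwise [M id := e]]]

S
M
when cond do M otherwise M
when cond do id := e otherwise M
when cond do id := e otherwise id := e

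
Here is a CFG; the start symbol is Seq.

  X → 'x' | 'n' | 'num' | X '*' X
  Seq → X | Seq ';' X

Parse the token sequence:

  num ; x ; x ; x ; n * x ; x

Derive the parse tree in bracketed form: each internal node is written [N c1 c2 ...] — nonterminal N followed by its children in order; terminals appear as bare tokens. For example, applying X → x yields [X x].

Seq
Seq ; X
Seq ; X ; X
Seq ; X ; X ; X
Seq ; X ; X ; X ; X
Seq ; X ; X ; X ; X ; X
X ; X ; X ; X ; X ; X
num ; X ; X ; X ; X ; X
num ; x ; X ; X ; X ; X
num ; x ; x ; X ; X ; X
num ; x ; x ; x ; X ; X
num ; x ; x ; x ; X * X ; X
num ; x ; x ; x ; n * X ; X
num ; x ; x ; x ; n * x ; X
num ; x ; x ; x ; n * x ; x

[Seq [Seq [Seq [Seq [Seq [Seq [X num]] ; [X x]] ; [X x]] ; [X x]] ; [X [X n] * [X x]]] ; [X x]]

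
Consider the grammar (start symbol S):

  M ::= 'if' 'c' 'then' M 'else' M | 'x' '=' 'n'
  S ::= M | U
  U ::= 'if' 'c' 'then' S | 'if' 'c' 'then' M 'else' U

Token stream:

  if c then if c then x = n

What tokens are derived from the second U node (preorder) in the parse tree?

if c then x = n

[S [U if c then [S [U if c then [S [M x = n]]]]]]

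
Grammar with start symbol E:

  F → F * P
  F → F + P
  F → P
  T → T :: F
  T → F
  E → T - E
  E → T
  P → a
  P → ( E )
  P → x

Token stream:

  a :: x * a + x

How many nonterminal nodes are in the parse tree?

[E [T [T [F [P a]]] :: [F [F [F [P x]] * [P a]] + [P x]]]]

11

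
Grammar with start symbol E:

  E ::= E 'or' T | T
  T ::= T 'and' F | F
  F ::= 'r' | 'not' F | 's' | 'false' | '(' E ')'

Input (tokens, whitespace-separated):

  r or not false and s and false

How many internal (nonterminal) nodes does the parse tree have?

[E [E [T [F r]]] or [T [T [T [F not [F false]]] and [F s]] and [F false]]]

11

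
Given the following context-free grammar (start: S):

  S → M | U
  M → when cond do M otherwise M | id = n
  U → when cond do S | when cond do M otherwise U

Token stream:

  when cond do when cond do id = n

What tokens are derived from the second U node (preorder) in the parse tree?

when cond do id = n

[S [U when cond do [S [U when cond do [S [M id = n]]]]]]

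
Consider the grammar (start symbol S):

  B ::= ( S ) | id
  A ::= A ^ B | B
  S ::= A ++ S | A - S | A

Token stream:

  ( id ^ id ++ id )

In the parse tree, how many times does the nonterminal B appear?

4

[S [A [B ( [S [A [A [B id]] ^ [B id]] ++ [S [A [B id]]]] )]]]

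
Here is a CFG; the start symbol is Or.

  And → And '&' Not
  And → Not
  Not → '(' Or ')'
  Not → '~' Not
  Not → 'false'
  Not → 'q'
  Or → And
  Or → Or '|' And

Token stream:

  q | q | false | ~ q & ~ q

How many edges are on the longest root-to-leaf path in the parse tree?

6

[Or [Or [Or [Or [And [Not q]]] | [And [Not q]]] | [And [Not false]]] | [And [And [Not ~ [Not q]]] & [Not ~ [Not q]]]]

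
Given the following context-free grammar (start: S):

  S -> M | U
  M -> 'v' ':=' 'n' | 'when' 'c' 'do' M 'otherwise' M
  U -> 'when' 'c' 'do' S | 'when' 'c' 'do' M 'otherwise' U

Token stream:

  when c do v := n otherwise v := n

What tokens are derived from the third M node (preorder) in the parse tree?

v := n

[S [M when c do [M v := n] otherwise [M v := n]]]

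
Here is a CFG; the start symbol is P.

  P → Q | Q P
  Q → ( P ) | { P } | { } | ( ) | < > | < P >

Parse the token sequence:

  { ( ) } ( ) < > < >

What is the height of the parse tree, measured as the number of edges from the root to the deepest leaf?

[P [Q { [P [Q ( )]] }] [P [Q ( )] [P [Q < >] [P [Q < >]]]]]

5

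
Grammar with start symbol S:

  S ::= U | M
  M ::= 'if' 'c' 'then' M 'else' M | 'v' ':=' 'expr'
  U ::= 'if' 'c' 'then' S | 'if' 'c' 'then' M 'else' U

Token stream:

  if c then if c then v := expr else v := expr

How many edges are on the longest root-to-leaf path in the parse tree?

[S [U if c then [S [M if c then [M v := expr] else [M v := expr]]]]]

5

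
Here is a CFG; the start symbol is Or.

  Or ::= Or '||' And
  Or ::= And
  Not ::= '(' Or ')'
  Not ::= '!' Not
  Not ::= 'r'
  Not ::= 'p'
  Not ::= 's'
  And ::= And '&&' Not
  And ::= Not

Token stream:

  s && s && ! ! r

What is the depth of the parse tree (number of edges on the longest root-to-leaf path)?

[Or [And [And [And [Not s]] && [Not s]] && [Not ! [Not ! [Not r]]]]]

5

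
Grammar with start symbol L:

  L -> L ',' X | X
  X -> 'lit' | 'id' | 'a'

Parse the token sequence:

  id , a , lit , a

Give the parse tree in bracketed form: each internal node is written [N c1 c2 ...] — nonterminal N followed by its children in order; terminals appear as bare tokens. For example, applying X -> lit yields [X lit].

[L [L [L [L [X id]] , [X a]] , [X lit]] , [X a]]

L
L , X
L , X , X
L , X , X , X
X , X , X , X
id , X , X , X
id , a , X , X
id , a , lit , X
id , a , lit , a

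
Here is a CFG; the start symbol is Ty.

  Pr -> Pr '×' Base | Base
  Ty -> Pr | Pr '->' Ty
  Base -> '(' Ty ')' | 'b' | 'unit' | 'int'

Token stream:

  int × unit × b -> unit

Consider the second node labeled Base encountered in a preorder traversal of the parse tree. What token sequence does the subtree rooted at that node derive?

[Ty [Pr [Pr [Pr [Base int]] × [Base unit]] × [Base b]] -> [Ty [Pr [Base unit]]]]

unit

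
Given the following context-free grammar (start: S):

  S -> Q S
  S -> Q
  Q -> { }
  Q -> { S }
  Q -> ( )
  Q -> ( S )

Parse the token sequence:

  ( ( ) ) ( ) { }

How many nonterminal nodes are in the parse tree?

8

[S [Q ( [S [Q ( )]] )] [S [Q ( )] [S [Q { }]]]]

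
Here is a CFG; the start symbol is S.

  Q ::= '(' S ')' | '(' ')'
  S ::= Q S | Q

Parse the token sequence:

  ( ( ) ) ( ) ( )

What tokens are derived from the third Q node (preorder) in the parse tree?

( )

[S [Q ( [S [Q ( )]] )] [S [Q ( )] [S [Q ( )]]]]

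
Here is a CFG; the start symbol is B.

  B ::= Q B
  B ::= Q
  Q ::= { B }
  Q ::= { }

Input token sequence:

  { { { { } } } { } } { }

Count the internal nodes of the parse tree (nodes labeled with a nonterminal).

[B [Q { [B [Q { [B [Q { [B [Q { }]] }]] }] [B [Q { }]]] }] [B [Q { }]]]

12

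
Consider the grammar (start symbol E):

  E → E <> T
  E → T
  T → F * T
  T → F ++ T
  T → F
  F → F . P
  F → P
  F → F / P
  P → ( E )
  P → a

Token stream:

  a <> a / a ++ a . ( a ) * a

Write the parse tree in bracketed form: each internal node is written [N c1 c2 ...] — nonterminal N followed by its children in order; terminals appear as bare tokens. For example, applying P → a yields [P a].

E
E <> T
T <> T
F <> T
P <> T
a <> T
a <> F ++ T
a <> F / P ++ T
a <> P / P ++ T
a <> a / P ++ T
a <> a / a ++ T
a <> a / a ++ F * T
a <> a / a ++ F . P * T
a <> a / a ++ P . P * T
a <> a / a ++ a . P * T
a <> a / a ++ a . ( E ) * T
a <> a / a ++ a . ( T ) * T
a <> a / a ++ a . ( F ) * T
a <> a / a ++ a . ( P ) * T
a <> a / a ++ a . ( a ) * T
a <> a / a ++ a . ( a ) * F
a <> a / a ++ a . ( a ) * P
a <> a / a ++ a . ( a ) * a

[E [E [T [F [P a]]]] <> [T [F [F [P a]] / [P a]] ++ [T [F [F [P a]] . [P ( [E [T [F [P a]]]] )]] * [T [F [P a]]]]]]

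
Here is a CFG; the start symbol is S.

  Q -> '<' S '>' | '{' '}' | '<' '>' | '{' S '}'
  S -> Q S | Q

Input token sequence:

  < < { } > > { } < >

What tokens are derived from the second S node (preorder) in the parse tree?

< { } >

[S [Q < [S [Q < [S [Q { }]] >]] >] [S [Q { }] [S [Q < >]]]]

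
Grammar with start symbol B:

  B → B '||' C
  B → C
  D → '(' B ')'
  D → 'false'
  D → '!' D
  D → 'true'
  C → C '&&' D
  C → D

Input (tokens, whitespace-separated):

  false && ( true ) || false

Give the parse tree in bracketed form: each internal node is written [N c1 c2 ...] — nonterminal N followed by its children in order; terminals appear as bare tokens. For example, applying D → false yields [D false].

B
B || C
C || C
C && D || C
D && D || C
false && D || C
false && ( B ) || C
false && ( C ) || C
false && ( D ) || C
false && ( true ) || C
false && ( true ) || D
false && ( true ) || false

[B [B [C [C [D false]] && [D ( [B [C [D true]]] )]]] || [C [D false]]]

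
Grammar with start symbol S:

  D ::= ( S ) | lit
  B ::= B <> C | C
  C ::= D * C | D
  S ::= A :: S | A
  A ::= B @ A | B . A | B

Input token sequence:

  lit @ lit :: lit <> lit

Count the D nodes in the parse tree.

[S [A [B [C [D lit]]] @ [A [B [C [D lit]]]]] :: [S [A [B [B [C [D lit]]] <> [C [D lit]]]]]]

4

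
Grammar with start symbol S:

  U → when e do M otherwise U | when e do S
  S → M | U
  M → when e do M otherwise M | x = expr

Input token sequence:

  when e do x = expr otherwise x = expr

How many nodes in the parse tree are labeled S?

1

[S [M when e do [M x = expr] otherwise [M x = expr]]]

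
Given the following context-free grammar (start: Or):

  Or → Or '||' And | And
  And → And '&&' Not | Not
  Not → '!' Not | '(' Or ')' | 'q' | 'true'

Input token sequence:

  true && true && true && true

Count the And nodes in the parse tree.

4

[Or [And [And [And [And [Not true]] && [Not true]] && [Not true]] && [Not true]]]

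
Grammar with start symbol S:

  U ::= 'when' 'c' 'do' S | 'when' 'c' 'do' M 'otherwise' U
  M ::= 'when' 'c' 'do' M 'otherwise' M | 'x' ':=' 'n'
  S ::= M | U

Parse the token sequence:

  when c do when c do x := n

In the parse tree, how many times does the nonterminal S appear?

3

[S [U when c do [S [U when c do [S [M x := n]]]]]]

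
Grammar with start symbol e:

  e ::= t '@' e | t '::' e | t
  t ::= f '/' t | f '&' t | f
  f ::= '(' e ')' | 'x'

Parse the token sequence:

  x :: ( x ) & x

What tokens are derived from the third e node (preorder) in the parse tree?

[e [t [f x]] :: [e [t [f ( [e [t [f x]]] )] & [t [f x]]]]]

x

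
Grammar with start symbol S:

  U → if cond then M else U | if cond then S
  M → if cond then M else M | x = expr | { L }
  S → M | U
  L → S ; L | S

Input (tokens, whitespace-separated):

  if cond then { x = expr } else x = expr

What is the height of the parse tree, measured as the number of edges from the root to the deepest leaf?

[S [M if cond then [M { [L [S [M x = expr]]] }] else [M x = expr]]]

6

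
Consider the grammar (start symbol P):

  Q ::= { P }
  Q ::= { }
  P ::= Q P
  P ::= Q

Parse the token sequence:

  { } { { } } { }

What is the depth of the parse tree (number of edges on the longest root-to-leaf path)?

[P [Q { }] [P [Q { [P [Q { }]] }] [P [Q { }]]]]

5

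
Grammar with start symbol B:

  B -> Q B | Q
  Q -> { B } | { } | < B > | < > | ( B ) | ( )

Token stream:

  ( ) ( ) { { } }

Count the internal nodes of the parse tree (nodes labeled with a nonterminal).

8

[B [Q ( )] [B [Q ( )] [B [Q { [B [Q { }]] }]]]]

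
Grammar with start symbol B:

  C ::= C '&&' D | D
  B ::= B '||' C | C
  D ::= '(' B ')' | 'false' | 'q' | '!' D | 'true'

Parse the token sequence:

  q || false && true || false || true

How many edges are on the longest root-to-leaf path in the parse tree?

[B [B [B [B [C [D q]]] || [C [C [D false]] && [D true]]] || [C [D false]]] || [C [D true]]]

6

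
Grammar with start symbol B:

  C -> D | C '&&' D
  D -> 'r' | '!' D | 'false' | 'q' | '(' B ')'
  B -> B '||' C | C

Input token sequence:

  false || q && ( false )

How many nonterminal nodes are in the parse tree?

[B [B [C [D false]]] || [C [C [D q]] && [D ( [B [C [D false]]] )]]]

11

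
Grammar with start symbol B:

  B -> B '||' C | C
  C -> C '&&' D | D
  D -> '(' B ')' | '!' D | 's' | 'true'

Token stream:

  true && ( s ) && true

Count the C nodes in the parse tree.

4

[B [C [C [C [D true]] && [D ( [B [C [D s]]] )]] && [D true]]]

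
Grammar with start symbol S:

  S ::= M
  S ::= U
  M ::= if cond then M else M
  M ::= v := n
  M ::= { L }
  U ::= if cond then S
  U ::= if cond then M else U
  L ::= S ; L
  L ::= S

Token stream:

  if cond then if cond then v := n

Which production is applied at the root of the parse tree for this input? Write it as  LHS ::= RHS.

[S [U if cond then [S [U if cond then [S [M v := n]]]]]]

S ::= U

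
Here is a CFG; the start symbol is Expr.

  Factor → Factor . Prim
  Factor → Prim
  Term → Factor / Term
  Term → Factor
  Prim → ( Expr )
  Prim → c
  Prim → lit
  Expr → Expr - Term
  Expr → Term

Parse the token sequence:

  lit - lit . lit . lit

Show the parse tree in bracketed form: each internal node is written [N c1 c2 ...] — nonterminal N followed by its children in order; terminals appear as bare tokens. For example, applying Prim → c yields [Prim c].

[Expr [Expr [Term [Factor [Prim lit]]]] - [Term [Factor [Factor [Factor [Prim lit]] . [Prim lit]] . [Prim lit]]]]

Expr
Expr - Term
Term - Term
Factor - Term
Prim - Term
lit - Term
lit - Factor
lit - Factor . Prim
lit - Factor . Prim . Prim
lit - Prim . Prim . Prim
lit - lit . Prim . Prim
lit - lit . lit . Prim
lit - lit . lit . lit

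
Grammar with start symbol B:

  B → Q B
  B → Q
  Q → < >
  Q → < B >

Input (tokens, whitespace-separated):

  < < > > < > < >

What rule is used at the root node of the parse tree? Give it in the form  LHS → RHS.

[B [Q < [B [Q < >]] >] [B [Q < >] [B [Q < >]]]]

B → Q B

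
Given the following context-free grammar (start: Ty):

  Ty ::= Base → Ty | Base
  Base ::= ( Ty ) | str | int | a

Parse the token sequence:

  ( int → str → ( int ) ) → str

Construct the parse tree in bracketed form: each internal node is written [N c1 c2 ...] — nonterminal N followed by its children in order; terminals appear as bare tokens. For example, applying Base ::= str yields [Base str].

Ty
Base → Ty
( Ty ) → Ty
( Base → Ty ) → Ty
( int → Ty ) → Ty
( int → Base → Ty ) → Ty
( int → str → Ty ) → Ty
( int → str → Base ) → Ty
( int → str → ( Ty ) ) → Ty
( int → str → ( Base ) ) → Ty
( int → str → ( int ) ) → Ty
( int → str → ( int ) ) → Base
( int → str → ( int ) ) → str

[Ty [Base ( [Ty [Base int] → [Ty [Base str] → [Ty [Base ( [Ty [Base int]] )]]]] )] → [Ty [Base str]]]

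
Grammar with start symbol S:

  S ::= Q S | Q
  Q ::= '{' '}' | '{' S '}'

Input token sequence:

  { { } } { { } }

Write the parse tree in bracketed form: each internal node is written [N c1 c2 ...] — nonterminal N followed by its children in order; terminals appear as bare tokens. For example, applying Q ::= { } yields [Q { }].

[S [Q { [S [Q { }]] }] [S [Q { [S [Q { }]] }]]]

S
Q S
{ S } S
{ Q } S
{ { } } S
{ { } } Q
{ { } } { S }
{ { } } { Q }
{ { } } { { } }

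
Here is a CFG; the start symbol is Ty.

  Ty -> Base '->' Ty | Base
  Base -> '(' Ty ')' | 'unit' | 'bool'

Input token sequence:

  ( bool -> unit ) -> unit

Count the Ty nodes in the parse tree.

4

[Ty [Base ( [Ty [Base bool] -> [Ty [Base unit]]] )] -> [Ty [Base unit]]]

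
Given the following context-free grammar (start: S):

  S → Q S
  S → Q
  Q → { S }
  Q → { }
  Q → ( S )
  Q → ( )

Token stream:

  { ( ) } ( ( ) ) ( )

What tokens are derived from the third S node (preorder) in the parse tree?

[S [Q { [S [Q ( )]] }] [S [Q ( [S [Q ( )]] )] [S [Q ( )]]]]

( ( ) ) ( )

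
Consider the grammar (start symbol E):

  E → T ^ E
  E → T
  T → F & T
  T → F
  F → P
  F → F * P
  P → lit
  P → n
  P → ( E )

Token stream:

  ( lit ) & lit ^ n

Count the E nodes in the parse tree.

[E [T [F [P ( [E [T [F [P lit]]]] )]] & [T [F [P lit]]]] ^ [E [T [F [P n]]]]]

3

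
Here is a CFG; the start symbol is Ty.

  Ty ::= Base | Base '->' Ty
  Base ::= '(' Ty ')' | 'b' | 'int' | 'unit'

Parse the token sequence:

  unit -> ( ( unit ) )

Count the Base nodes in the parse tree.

[Ty [Base unit] -> [Ty [Base ( [Ty [Base ( [Ty [Base unit]] )]] )]]]

4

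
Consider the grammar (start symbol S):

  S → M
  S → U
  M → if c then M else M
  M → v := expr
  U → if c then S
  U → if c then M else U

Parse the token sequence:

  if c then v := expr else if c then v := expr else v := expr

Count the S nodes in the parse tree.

[S [M if c then [M v := expr] else [M if c then [M v := expr] else [M v := expr]]]]

1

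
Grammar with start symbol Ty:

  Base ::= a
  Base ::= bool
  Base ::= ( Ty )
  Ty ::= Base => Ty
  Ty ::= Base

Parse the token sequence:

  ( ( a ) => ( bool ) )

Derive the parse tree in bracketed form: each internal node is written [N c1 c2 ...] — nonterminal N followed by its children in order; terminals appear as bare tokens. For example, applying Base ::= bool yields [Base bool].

Ty
Base
( Ty )
( Base => Ty )
( ( Ty ) => Ty )
( ( Base ) => Ty )
( ( a ) => Ty )
( ( a ) => Base )
( ( a ) => ( Ty ) )
( ( a ) => ( Base ) )
( ( a ) => ( bool ) )

[Ty [Base ( [Ty [Base ( [Ty [Base a]] )] => [Ty [Base ( [Ty [Base bool]] )]]] )]]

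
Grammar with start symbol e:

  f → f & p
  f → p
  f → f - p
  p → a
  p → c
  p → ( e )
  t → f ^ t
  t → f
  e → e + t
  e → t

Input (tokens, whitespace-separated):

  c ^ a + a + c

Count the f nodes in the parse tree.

4

[e [e [e [t [f [p c]] ^ [t [f [p a]]]]] + [t [f [p a]]]] + [t [f [p c]]]]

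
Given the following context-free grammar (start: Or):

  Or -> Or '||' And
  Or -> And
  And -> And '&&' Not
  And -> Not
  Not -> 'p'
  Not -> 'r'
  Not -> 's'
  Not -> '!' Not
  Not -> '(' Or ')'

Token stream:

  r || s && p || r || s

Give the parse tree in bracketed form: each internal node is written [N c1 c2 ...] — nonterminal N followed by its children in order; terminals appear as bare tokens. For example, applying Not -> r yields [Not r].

Or
Or || And
Or || And || And
Or || And || And || And
And || And || And || And
Not || And || And || And
r || And || And || And
r || And && Not || And || And
r || Not && Not || And || And
r || s && Not || And || And
r || s && p || And || And
r || s && p || Not || And
r || s && p || r || And
r || s && p || r || Not
r || s && p || r || s

[Or [Or [Or [Or [And [Not r]]] || [And [And [Not s]] && [Not p]]] || [And [Not r]]] || [And [Not s]]]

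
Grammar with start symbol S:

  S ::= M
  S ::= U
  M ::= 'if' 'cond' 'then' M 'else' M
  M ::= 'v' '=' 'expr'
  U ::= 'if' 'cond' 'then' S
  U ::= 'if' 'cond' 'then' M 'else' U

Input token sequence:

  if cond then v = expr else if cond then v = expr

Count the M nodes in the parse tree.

2

[S [U if cond then [M v = expr] else [U if cond then [S [M v = expr]]]]]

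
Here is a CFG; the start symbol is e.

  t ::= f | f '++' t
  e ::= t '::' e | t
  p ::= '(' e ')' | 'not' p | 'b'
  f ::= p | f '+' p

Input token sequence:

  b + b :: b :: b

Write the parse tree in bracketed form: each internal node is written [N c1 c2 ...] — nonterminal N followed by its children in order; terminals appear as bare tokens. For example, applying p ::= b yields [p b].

[e [t [f [f [p b]] + [p b]]] :: [e [t [f [p b]]] :: [e [t [f [p b]]]]]]

e
t :: e
f :: e
f + p :: e
p + p :: e
b + p :: e
b + b :: e
b + b :: t :: e
b + b :: f :: e
b + b :: p :: e
b + b :: b :: e
b + b :: b :: t
b + b :: b :: f
b + b :: b :: p
b + b :: b :: b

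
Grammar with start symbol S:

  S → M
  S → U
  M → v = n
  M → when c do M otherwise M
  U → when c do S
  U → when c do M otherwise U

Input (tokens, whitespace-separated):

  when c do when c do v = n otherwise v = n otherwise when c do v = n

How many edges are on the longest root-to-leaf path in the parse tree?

[S [U when c do [M when c do [M v = n] otherwise [M v = n]] otherwise [U when c do [S [M v = n]]]]]

5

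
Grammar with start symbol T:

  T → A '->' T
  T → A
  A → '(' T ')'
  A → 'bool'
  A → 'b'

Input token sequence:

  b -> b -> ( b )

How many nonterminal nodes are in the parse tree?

8

[T [A b] -> [T [A b] -> [T [A ( [T [A b]] )]]]]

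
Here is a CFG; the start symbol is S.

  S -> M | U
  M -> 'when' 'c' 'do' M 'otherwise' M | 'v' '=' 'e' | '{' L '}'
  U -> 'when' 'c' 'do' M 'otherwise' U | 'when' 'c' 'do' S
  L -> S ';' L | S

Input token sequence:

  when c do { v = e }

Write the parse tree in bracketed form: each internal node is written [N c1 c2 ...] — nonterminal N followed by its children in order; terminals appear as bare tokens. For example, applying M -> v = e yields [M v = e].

S
U
when c do S
when c do M
when c do { L }
when c do { S }
when c do { M }
when c do { v = e }

[S [U when c do [S [M { [L [S [M v = e]]] }]]]]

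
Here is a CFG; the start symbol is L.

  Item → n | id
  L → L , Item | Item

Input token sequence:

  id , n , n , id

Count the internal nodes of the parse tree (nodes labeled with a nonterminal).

[L [L [L [L [Item id]] , [Item n]] , [Item n]] , [Item id]]

8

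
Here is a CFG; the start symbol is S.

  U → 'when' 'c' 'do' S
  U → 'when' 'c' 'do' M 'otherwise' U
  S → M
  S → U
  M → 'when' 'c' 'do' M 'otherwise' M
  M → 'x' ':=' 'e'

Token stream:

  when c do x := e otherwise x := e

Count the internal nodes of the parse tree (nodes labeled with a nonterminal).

4

[S [M when c do [M x := e] otherwise [M x := e]]]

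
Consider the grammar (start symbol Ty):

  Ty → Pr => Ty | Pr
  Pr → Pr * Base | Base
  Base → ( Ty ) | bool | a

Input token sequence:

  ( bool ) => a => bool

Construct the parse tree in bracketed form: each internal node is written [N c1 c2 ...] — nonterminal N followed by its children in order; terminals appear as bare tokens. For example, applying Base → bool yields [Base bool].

[Ty [Pr [Base ( [Ty [Pr [Base bool]]] )]] => [Ty [Pr [Base a]] => [Ty [Pr [Base bool]]]]]

Ty
Pr => Ty
Base => Ty
( Ty ) => Ty
( Pr ) => Ty
( Base ) => Ty
( bool ) => Ty
( bool ) => Pr => Ty
( bool ) => Base => Ty
( bool ) => a => Ty
( bool ) => a => Pr
( bool ) => a => Base
( bool ) => a => bool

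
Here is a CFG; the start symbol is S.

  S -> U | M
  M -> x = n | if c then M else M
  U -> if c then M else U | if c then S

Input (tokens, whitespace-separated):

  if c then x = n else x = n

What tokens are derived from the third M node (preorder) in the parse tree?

x = n

[S [M if c then [M x = n] else [M x = n]]]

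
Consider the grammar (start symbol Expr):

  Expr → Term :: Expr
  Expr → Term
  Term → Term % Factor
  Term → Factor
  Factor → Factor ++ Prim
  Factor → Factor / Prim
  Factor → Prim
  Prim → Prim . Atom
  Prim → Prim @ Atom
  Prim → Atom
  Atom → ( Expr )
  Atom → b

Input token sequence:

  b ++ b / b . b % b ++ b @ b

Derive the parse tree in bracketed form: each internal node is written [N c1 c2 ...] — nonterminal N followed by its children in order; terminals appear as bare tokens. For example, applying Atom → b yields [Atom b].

[Expr [Term [Term [Factor [Factor [Factor [Prim [Atom b]]] ++ [Prim [Atom b]]] / [Prim [Prim [Atom b]] . [Atom b]]]] % [Factor [Factor [Prim [Atom b]]] ++ [Prim [Prim [Atom b]] @ [Atom b]]]]]

Expr
Term
Term % Factor
Factor % Factor
Factor / Prim % Factor
Factor ++ Prim / Prim % Factor
Prim ++ Prim / Prim % Factor
Atom ++ Prim / Prim % Factor
b ++ Prim / Prim % Factor
b ++ Atom / Prim % Factor
b ++ b / Prim % Factor
b ++ b / Prim . Atom % Factor
b ++ b / Atom . Atom % Factor
b ++ b / b . Atom % Factor
b ++ b / b . b % Factor
b ++ b / b . b % Factor ++ Prim
b ++ b / b . b % Prim ++ Prim
b ++ b / b . b % Atom ++ Prim
b ++ b / b . b % b ++ Prim
b ++ b / b . b % b ++ Prim @ Atom
b ++ b / b . b % b ++ Atom @ Atom
b ++ b / b . b % b ++ b @ Atom
b ++ b / b . b % b ++ b @ b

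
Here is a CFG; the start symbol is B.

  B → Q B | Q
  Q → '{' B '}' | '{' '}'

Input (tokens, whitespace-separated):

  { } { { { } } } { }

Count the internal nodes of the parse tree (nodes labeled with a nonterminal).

[B [Q { }] [B [Q { [B [Q { [B [Q { }]] }]] }] [B [Q { }]]]]

10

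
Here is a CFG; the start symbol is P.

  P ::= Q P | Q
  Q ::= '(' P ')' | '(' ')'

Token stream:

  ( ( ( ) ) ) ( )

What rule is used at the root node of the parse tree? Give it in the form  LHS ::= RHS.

P ::= Q P

[P [Q ( [P [Q ( [P [Q ( )]] )]] )] [P [Q ( )]]]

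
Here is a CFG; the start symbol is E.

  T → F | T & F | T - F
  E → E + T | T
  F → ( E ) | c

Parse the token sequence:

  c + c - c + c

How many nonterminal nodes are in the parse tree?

11

[E [E [E [T [F c]]] + [T [T [F c]] - [F c]]] + [T [F c]]]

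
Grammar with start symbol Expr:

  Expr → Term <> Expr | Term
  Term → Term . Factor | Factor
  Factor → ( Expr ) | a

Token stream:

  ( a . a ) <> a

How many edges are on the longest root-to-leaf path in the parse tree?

[Expr [Term [Factor ( [Expr [Term [Term [Factor a]] . [Factor a]]] )]] <> [Expr [Term [Factor a]]]]

7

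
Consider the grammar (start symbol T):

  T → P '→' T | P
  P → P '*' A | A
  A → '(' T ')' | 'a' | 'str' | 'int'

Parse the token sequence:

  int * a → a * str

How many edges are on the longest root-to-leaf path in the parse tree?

5

[T [P [P [A int]] * [A a]] → [T [P [P [A a]] * [A str]]]]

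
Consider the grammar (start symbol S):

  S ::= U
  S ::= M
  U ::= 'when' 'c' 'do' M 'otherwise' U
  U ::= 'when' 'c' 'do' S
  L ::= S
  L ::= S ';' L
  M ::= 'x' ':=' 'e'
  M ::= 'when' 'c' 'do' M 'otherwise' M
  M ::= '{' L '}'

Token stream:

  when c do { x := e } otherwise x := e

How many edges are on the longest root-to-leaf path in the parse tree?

6

[S [M when c do [M { [L [S [M x := e]]] }] otherwise [M x := e]]]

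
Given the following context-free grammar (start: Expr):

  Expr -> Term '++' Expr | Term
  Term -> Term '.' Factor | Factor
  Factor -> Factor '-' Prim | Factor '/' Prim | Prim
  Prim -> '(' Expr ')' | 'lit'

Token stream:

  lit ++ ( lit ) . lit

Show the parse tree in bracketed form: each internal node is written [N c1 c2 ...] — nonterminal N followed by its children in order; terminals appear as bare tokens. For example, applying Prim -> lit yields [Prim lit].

[Expr [Term [Factor [Prim lit]]] ++ [Expr [Term [Term [Factor [Prim ( [Expr [Term [Factor [Prim lit]]]] )]]] . [Factor [Prim lit]]]]]

Expr
Term ++ Expr
Factor ++ Expr
Prim ++ Expr
lit ++ Expr
lit ++ Term
lit ++ Term . Factor
lit ++ Factor . Factor
lit ++ Prim . Factor
lit ++ ( Expr ) . Factor
lit ++ ( Term ) . Factor
lit ++ ( Factor ) . Factor
lit ++ ( Prim ) . Factor
lit ++ ( lit ) . Factor
lit ++ ( lit ) . Prim
lit ++ ( lit ) . lit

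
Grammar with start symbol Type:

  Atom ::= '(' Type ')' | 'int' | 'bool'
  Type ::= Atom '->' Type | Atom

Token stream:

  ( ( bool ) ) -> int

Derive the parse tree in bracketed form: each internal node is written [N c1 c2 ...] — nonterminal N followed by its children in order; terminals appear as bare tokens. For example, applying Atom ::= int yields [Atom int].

[Type [Atom ( [Type [Atom ( [Type [Atom bool]] )]] )] -> [Type [Atom int]]]

Type
Atom -> Type
( Type ) -> Type
( Atom ) -> Type
( ( Type ) ) -> Type
( ( Atom ) ) -> Type
( ( bool ) ) -> Type
( ( bool ) ) -> Atom
( ( bool ) ) -> int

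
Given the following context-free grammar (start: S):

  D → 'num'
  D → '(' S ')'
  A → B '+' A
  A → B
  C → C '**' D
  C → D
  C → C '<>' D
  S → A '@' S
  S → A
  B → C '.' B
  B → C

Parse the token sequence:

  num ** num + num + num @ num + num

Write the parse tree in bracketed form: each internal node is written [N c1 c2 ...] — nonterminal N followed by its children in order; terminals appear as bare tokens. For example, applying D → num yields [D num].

[S [A [B [C [C [D num]] ** [D num]]] + [A [B [C [D num]]] + [A [B [C [D num]]]]]] @ [S [A [B [C [D num]]] + [A [B [C [D num]]]]]]]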